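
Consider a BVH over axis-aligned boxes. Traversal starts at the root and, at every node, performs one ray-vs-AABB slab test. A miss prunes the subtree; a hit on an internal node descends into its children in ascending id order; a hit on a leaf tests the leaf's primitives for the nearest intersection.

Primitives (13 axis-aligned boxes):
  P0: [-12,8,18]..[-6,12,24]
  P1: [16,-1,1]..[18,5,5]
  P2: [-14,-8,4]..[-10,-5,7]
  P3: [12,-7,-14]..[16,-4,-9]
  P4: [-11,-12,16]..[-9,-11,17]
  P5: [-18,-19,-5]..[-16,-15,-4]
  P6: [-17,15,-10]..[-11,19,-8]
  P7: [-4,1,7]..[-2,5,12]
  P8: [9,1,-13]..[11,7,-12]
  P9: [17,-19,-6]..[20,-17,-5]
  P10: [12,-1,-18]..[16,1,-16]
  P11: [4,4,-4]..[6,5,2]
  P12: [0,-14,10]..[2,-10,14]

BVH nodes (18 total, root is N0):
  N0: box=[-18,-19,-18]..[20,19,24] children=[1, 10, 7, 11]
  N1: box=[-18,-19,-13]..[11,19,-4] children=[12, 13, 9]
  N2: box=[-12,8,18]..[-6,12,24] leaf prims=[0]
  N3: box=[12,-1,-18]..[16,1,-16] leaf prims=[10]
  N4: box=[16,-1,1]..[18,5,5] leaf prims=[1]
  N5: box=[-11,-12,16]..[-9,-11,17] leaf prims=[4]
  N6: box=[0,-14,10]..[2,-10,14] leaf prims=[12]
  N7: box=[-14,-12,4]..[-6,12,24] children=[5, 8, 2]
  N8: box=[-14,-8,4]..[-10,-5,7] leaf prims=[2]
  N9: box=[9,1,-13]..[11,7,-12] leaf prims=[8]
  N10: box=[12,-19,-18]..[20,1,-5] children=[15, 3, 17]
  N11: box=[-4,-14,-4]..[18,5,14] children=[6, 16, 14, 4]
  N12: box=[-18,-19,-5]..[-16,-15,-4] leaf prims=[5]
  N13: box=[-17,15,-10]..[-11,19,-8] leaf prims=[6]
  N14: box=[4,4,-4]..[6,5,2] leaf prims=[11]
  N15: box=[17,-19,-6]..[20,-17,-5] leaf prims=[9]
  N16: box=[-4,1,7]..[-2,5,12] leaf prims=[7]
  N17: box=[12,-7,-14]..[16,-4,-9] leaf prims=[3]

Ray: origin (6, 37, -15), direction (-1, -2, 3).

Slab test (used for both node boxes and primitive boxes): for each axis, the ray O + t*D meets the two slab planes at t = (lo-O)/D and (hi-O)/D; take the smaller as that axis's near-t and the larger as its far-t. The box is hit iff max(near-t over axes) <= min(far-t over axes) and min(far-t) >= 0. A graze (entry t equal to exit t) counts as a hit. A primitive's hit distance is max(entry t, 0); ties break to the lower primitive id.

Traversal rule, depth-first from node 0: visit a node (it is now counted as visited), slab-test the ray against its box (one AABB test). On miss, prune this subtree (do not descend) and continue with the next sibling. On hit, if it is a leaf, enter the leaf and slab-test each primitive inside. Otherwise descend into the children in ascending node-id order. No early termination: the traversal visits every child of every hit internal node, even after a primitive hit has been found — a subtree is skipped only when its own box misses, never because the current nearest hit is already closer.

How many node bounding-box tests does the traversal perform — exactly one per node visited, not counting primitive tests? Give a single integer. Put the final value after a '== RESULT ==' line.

Trace the traversal:
N0 x:[-14,24] y:[9,28] z:[-1,13] -> hit [9,13], descend [1, 7, 10, 11]
  N1 x:[-5,24] y:[9,28] z:[2/3,11/3] -> miss, prune
  N7 x:[12,20] y:[25/2,49/2] z:[19/3,13] -> hit [25/2,13], descend [2, 5, 8]
    N2 x:[12,18] y:[25/2,29/2] z:[11,13] -> hit [25/2,13] leaf, test {P0@t=25/2}
    N5 x:[15,17] y:[24,49/2] z:[31/3,32/3] -> miss, prune
    N8 x:[16,20] y:[21,45/2] z:[19/3,22/3] -> miss, prune
  N10 x:[-14,-6] y:[18,28] z:[-1,10/3] -> miss, prune
  N11 x:[-12,10] y:[16,51/2] z:[11/3,29/3] -> miss, prune

8 AABB tests over nodes [0, 1, 7, 2, 5, 8, 10, 11]; 1 leaf entered; closest P0.

== RESULT ==
8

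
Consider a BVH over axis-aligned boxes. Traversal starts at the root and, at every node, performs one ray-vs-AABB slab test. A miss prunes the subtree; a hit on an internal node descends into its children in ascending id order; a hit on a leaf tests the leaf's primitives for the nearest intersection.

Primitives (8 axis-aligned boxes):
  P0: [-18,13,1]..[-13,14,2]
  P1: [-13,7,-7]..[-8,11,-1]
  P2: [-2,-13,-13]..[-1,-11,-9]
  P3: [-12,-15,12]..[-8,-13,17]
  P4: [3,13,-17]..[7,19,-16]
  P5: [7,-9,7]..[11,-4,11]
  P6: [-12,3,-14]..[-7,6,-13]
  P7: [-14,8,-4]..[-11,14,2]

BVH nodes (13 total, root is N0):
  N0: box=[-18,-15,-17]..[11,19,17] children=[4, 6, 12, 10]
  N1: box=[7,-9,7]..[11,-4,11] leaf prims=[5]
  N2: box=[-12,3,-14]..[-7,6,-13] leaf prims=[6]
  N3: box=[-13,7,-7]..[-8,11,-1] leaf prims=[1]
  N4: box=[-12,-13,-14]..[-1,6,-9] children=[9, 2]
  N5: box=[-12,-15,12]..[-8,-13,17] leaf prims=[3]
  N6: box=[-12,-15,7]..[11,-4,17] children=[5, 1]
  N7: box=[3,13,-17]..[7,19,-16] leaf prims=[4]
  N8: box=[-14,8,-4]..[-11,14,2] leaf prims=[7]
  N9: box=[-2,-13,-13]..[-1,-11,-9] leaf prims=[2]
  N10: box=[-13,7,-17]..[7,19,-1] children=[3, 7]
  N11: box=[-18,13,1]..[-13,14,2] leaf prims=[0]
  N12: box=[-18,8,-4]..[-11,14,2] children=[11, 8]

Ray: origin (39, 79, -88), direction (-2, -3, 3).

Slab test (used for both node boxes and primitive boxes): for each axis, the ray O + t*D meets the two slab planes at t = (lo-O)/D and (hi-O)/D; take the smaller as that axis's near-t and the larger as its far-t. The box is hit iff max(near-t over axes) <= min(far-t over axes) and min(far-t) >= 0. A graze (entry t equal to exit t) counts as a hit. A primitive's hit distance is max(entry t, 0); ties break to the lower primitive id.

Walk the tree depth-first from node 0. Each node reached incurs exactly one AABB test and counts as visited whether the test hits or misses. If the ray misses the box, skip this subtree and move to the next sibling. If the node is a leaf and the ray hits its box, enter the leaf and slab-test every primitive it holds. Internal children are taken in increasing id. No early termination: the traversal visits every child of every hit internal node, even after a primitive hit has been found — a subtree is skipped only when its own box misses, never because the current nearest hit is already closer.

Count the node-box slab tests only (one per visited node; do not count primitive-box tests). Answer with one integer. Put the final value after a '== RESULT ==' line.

Trace the traversal:
N0 x:[14,57/2] y:[20,94/3] z:[71/3,35] -> hit [71/3,57/2], descend [4, 6, 10, 12]
  N4 x:[20,51/2] y:[73/3,92/3] z:[74/3,79/3] -> hit [74/3,51/2], descend [2, 9]
    N2 x:[23,51/2] y:[73/3,76/3] z:[74/3,25] -> hit [74/3,25] leaf, test {P6@t=74/3}
    N9 x:[20,41/2] y:[30,92/3] z:[25,79/3] -> miss, prune
  N6 x:[14,51/2] y:[83/3,94/3] z:[95/3,35] -> miss, prune
  N10 x:[16,26] y:[20,24] z:[71/3,29] -> hit [71/3,24], descend [3, 7]
    N3 x:[47/2,26] y:[68/3,24] z:[27,29] -> miss, prune
    N7 x:[16,18] y:[20,22] z:[71/3,24] -> miss, prune
  N12 x:[25,57/2] y:[65/3,71/3] z:[28,30] -> miss, prune

9 AABB tests over nodes [0, 4, 2, 9, 6, 10, 3, 7, 12]; 1 leaf entered; closest P6.

== RESULT ==
9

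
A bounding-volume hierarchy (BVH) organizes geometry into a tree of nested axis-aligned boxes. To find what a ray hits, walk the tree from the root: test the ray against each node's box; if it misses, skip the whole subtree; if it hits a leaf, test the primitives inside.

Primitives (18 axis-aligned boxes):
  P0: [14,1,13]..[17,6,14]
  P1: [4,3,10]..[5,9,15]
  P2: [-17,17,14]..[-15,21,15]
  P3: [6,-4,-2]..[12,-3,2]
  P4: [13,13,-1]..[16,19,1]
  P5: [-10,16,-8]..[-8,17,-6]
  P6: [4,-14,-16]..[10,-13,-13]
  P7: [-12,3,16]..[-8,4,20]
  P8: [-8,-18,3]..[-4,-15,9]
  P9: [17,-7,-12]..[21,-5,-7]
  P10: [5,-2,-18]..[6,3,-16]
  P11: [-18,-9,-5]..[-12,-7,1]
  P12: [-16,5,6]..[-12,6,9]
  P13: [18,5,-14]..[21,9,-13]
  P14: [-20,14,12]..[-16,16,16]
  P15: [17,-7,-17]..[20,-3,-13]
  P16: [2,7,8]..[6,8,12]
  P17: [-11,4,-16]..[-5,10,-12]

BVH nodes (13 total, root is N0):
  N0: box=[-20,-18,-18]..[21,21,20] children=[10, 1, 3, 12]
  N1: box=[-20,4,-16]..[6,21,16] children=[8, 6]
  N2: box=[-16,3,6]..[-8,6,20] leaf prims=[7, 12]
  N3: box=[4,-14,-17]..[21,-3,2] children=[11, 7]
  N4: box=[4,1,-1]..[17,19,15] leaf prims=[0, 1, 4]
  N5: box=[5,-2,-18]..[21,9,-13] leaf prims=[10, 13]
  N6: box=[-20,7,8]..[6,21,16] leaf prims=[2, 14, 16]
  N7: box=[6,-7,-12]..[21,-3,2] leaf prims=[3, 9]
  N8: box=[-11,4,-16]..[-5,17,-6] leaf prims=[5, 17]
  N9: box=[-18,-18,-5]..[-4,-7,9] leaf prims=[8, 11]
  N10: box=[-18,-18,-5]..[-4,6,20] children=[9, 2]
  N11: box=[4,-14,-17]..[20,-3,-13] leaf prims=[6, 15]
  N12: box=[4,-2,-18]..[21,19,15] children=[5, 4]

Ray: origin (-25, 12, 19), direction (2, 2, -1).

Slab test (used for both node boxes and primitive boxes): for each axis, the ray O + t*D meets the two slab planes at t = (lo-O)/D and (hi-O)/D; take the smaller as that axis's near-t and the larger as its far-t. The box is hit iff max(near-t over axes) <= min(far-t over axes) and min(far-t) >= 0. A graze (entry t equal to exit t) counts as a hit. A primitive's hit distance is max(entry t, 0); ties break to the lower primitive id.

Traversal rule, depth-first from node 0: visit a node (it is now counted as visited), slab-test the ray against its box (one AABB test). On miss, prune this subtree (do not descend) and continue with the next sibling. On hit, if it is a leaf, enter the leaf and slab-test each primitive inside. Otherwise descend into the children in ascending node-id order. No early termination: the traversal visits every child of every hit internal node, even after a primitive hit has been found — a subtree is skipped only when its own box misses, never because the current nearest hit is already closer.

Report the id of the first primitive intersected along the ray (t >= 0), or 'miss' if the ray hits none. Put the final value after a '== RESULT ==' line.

Traverse from the root:
N0 x:[5/2,23] y:[-15,9/2] z:[-1,37] -> hit [5/2,9/2], descend [1, 3, 10, 12]
  N1 x:[5/2,31/2] y:[-4,9/2] z:[3,35] -> hit [3,9/2], descend [6, 8]
    N6 x:[5/2,31/2] y:[-5/2,9/2] z:[3,11] -> hit [3,9/2] leaf, test {P2@t=4, P14(miss), P16(miss)}
    N8 x:[7,10] y:[-4,5/2] z:[25,35] -> miss, prune
  N3 x:[29/2,23] y:[-13,-15/2] z:[17,36] -> miss, prune
  N10 x:[7/2,21/2] y:[-15,-3] z:[-1,24] -> miss, prune
  N12 x:[29/2,23] y:[-7,7/2] z:[4,37] -> miss, prune

7 AABB tests over nodes [0, 1, 6, 8, 3, 10, 12]; 1 leaf entered; closest P2.

== RESULT ==
2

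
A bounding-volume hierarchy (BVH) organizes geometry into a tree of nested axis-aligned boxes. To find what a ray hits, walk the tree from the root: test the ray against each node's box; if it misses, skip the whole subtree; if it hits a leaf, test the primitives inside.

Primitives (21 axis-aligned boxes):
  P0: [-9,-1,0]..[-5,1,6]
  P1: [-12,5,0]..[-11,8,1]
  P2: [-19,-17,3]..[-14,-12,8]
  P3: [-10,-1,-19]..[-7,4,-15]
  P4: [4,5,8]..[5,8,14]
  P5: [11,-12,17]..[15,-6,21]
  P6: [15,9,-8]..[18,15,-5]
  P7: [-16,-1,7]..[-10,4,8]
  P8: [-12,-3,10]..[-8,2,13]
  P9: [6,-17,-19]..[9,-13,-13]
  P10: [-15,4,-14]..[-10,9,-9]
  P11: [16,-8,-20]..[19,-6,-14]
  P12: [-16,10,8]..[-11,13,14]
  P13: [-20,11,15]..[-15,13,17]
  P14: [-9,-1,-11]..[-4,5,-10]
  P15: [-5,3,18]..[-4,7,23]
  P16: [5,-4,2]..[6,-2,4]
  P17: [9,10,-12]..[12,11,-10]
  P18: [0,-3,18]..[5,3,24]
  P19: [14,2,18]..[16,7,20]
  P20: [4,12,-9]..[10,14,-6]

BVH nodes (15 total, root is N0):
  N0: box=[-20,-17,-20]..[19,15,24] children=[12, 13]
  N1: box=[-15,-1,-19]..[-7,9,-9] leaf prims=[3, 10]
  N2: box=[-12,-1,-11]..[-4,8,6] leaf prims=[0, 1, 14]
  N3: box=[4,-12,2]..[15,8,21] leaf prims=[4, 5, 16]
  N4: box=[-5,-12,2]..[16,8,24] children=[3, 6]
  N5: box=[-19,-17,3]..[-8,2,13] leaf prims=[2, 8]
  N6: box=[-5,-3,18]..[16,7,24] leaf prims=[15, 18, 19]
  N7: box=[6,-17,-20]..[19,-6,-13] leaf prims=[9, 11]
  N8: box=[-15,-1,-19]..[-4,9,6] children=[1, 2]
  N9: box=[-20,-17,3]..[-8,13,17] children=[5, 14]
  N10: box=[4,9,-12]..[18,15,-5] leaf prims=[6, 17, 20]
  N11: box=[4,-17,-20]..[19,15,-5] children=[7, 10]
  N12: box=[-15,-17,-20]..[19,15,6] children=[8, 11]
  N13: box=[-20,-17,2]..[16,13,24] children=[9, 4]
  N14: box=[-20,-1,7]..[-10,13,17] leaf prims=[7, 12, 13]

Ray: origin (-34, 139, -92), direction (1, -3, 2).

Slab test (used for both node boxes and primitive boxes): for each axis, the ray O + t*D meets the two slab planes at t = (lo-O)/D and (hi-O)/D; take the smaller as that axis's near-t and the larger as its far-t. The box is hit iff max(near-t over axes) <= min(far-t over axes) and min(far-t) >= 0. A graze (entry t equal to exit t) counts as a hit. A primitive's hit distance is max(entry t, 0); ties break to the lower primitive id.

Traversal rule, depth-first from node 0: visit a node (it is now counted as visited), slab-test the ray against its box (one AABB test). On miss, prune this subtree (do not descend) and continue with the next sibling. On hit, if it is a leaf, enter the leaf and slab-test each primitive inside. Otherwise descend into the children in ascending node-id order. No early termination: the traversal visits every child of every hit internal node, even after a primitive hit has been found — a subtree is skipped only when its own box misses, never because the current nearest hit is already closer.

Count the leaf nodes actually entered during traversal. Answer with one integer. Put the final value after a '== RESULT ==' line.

Walk:
N0 x:[14,53] y:[124/3,52] z:[36,58] -> hit [124/3,52], descend [12, 13]
  N12 x:[19,53] y:[124/3,52] z:[36,49] -> hit [124/3,49], descend [8, 11]
    N8 x:[19,30] y:[130/3,140/3] z:[73/2,49] -> miss, prune
    N11 x:[38,53] y:[124/3,52] z:[36,87/2] -> hit [124/3,87/2], descend [7, 10]
      N7 x:[40,53] y:[145/3,52] z:[36,79/2] -> miss, prune
      N10 x:[38,52] y:[124/3,130/3] z:[40,87/2] -> hit [124/3,130/3] leaf, test {P6(miss), P17(miss), P20@t=125/3}
  N13 x:[14,50] y:[42,52] z:[47,58] -> hit [47,50], descend [4, 9]
    N4 x:[29,50] y:[131/3,151/3] z:[47,58] -> hit [47,50], descend [3, 6]
      N3 x:[38,49] y:[131/3,151/3] z:[47,113/2] -> hit [47,49] leaf, test {P4(miss), P5(miss), P16(miss)}
      N6 x:[29,50] y:[44,142/3] z:[55,58] -> miss, prune
    N9 x:[14,26] y:[42,52] z:[95/2,109/2] -> miss, prune

11 AABB tests over nodes [0, 12, 8, 11, 7, 10, 13, 4, 3, 6, 9]; 2 leaves entered; closest P20.

== RESULT ==
2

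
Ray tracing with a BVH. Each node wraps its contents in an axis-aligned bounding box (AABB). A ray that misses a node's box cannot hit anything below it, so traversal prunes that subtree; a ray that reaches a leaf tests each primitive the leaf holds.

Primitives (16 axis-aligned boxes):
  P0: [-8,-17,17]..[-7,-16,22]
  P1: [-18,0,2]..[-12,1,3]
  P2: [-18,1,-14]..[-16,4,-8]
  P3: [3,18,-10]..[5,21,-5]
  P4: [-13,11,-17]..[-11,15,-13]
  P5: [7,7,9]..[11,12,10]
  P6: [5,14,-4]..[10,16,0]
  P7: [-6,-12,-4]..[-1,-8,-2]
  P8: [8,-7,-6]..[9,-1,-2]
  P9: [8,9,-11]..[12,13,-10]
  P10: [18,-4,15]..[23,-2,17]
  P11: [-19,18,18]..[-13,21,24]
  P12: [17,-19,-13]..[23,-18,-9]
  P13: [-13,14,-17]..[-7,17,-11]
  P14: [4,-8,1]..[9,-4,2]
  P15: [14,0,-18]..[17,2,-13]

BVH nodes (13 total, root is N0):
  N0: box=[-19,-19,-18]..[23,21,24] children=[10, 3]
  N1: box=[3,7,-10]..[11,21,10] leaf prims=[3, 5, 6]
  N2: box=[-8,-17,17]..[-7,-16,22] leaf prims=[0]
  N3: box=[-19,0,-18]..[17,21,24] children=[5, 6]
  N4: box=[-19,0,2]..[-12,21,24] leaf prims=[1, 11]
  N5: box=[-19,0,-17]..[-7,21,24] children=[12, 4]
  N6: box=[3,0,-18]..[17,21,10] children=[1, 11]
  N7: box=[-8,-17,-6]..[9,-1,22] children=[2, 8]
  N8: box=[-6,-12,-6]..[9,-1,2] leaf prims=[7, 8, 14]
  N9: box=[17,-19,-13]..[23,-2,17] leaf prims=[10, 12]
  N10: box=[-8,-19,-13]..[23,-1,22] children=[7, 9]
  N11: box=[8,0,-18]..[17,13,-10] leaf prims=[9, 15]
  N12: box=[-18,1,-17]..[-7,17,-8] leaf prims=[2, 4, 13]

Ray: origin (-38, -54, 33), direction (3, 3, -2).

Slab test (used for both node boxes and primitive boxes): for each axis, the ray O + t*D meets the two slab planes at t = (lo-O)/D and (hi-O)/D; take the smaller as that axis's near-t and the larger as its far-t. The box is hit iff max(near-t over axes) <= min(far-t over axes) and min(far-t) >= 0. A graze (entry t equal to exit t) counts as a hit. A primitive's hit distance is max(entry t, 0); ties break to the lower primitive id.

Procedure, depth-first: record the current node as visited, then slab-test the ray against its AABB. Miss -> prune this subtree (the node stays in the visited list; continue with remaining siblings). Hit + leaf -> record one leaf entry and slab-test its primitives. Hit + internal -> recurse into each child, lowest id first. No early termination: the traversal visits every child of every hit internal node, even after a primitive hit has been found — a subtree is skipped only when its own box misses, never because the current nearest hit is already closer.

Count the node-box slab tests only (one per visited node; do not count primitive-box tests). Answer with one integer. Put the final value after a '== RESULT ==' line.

Walk:
N0 x:[19/3,61/3] y:[35/3,25] z:[9/2,51/2] -> hit [35/3,61/3], descend [3, 10]
  N3 x:[19/3,55/3] y:[18,25] z:[9/2,51/2] -> hit [18,55/3], descend [5, 6]
    N5 x:[19/3,31/3] y:[18,25] z:[9/2,25] -> miss, prune
    N6 x:[41/3,55/3] y:[18,25] z:[23/2,51/2] -> hit [18,55/3], descend [1, 11]
      N1 x:[41/3,49/3] y:[61/3,25] z:[23/2,43/2] -> miss, prune
      N11 x:[46/3,55/3] y:[18,67/3] z:[43/2,51/2] -> miss, prune
  N10 x:[10,61/3] y:[35/3,53/3] z:[11/2,23] -> hit [35/3,53/3], descend [7, 9]
    N7 x:[10,47/3] y:[37/3,53/3] z:[11/2,39/2] -> hit [37/3,47/3], descend [2, 8]
      N2 x:[10,31/3] y:[37/3,38/3] z:[11/2,8] -> miss, prune
      N8 x:[32/3,47/3] y:[14,53/3] z:[31/2,39/2] -> hit [31/2,47/3] leaf, test {P7(miss), P8(miss), P14@t=31/2}
    N9 x:[55/3,61/3] y:[35/3,52/3] z:[8,23] -> miss, prune

order=[0, 3, 5, 6, 1, 11, 10, 7, 2, 8, 9]  |boxes|=11  |leaves|=1  hit=P14

== RESULT ==
11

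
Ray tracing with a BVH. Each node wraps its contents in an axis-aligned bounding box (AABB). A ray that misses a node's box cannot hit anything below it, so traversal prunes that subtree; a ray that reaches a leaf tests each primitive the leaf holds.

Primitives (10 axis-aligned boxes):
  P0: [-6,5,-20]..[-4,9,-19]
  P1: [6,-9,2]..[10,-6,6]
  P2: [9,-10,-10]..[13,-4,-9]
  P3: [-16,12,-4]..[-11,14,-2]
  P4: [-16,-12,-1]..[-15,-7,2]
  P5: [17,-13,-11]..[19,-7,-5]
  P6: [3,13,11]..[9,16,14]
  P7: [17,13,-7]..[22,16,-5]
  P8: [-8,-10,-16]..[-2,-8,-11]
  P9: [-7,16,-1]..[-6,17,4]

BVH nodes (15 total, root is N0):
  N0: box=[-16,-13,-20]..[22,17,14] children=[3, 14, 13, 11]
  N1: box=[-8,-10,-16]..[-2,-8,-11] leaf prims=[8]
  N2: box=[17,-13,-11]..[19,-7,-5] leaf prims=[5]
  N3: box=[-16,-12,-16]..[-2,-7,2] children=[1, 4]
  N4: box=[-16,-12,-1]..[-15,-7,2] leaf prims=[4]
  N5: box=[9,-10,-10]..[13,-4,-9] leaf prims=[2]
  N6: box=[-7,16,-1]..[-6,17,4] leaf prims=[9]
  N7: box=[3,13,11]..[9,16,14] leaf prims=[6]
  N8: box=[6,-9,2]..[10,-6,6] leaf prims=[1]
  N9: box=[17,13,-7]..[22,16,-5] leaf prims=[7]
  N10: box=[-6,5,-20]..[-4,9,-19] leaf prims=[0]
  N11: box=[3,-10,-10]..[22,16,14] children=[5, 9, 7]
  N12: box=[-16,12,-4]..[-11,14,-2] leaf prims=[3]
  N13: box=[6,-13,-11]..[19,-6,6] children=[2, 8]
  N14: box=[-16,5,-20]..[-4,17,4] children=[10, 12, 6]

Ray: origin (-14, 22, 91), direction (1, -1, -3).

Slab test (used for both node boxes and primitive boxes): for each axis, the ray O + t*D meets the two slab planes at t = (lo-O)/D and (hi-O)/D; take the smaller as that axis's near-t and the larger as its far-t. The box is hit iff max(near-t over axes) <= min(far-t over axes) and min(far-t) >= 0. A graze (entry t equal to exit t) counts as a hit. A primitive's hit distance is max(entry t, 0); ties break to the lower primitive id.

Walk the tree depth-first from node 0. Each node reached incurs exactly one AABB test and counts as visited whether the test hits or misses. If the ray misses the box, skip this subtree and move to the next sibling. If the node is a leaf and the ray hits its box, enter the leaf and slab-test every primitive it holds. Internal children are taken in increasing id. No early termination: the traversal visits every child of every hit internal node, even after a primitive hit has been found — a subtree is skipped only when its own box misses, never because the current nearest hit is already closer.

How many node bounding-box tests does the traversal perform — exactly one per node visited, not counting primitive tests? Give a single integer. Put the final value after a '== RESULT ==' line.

Traverse from the root:
N0 x:[-2,36] y:[5,35] z:[77/3,37] -> hit [77/3,35], descend [3, 11, 13, 14]
  N3 x:[-2,12] y:[29,34] z:[89/3,107/3] -> miss, prune
  N11 x:[17,36] y:[6,32] z:[77/3,101/3] -> hit [77/3,32], descend [5, 7, 9]
    N5 x:[23,27] y:[26,32] z:[100/3,101/3] -> miss, prune
    N7 x:[17,23] y:[6,9] z:[77/3,80/3] -> miss, prune
    N9 x:[31,36] y:[6,9] z:[32,98/3] -> miss, prune
  N13 x:[20,33] y:[28,35] z:[85/3,34] -> hit [85/3,33], descend [2, 8]
    N2 x:[31,33] y:[29,35] z:[32,34] -> hit [32,33] leaf, test {P5@t=32}
    N8 x:[20,24] y:[28,31] z:[85/3,89/3] -> miss, prune
  N14 x:[-2,10] y:[5,17] z:[29,37] -> miss, prune

10 AABB tests over nodes [0, 3, 11, 5, 7, 9, 13, 2, 8, 14]; 1 leaf entered; closest P5.

== RESULT ==
10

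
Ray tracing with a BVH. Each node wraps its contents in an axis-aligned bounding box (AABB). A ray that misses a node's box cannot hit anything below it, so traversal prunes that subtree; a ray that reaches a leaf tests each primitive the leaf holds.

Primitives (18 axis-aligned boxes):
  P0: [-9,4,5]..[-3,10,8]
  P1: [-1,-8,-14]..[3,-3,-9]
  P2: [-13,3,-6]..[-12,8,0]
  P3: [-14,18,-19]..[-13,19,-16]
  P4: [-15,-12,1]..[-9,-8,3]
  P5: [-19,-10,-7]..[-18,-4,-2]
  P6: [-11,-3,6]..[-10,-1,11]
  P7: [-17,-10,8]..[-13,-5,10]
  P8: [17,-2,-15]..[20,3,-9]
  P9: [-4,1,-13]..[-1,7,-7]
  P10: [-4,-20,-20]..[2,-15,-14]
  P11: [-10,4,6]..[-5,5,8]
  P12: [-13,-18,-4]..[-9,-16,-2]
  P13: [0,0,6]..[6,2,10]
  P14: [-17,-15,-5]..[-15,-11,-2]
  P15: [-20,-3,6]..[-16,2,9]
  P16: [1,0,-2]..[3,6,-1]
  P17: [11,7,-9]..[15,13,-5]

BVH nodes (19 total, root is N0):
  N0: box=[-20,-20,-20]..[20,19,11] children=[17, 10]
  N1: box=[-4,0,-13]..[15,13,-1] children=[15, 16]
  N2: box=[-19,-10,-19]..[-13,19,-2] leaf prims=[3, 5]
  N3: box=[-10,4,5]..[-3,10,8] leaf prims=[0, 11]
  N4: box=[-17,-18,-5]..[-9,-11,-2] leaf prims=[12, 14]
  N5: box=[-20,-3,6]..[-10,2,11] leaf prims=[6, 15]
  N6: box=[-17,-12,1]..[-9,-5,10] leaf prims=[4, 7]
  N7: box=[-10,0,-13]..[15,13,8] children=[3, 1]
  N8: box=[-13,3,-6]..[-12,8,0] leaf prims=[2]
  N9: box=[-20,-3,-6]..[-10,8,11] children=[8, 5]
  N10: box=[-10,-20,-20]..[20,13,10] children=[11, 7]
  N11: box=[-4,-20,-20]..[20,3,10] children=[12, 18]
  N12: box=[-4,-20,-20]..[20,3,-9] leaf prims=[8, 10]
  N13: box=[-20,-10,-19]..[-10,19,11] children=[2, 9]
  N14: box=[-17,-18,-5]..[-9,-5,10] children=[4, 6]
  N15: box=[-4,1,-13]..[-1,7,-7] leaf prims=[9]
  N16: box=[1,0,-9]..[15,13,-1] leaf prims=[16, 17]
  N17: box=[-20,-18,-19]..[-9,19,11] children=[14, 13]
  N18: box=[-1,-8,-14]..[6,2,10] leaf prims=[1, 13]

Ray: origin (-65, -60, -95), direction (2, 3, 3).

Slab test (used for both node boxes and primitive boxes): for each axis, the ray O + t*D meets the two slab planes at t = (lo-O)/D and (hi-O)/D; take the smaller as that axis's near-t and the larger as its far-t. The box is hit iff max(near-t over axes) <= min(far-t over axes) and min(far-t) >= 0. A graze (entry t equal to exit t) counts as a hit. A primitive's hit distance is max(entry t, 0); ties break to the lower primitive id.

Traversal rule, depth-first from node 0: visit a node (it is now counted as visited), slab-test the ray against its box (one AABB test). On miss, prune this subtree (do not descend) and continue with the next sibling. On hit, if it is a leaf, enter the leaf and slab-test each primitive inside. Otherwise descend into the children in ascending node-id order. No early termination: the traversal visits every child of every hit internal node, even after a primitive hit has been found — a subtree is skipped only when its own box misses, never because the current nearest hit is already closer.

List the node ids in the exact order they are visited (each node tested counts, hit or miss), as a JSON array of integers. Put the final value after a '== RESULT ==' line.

Trace the traversal:
N0 x:[45/2,85/2] y:[40/3,79/3] z:[25,106/3] -> hit [25,79/3], descend [10, 17]
  N10 x:[55/2,85/2] y:[40/3,73/3] z:[25,35] -> miss, prune
  N17 x:[45/2,28] y:[14,79/3] z:[76/3,106/3] -> hit [76/3,79/3], descend [13, 14]
    N13 x:[45/2,55/2] y:[50/3,79/3] z:[76/3,106/3] -> hit [76/3,79/3], descend [2, 9]
      N2 x:[23,26] y:[50/3,79/3] z:[76/3,31] -> hit [76/3,26] leaf, test {P3@t=26, P5(miss)}
      N9 x:[45/2,55/2] y:[19,68/3] z:[89/3,106/3] -> miss, prune
    N14 x:[24,28] y:[14,55/3] z:[30,35] -> miss, prune

order=[0, 10, 17, 13, 2, 9, 14]  |boxes|=7  |leaves|=1  hit=P3

== RESULT ==
[0, 10, 17, 13, 2, 9, 14]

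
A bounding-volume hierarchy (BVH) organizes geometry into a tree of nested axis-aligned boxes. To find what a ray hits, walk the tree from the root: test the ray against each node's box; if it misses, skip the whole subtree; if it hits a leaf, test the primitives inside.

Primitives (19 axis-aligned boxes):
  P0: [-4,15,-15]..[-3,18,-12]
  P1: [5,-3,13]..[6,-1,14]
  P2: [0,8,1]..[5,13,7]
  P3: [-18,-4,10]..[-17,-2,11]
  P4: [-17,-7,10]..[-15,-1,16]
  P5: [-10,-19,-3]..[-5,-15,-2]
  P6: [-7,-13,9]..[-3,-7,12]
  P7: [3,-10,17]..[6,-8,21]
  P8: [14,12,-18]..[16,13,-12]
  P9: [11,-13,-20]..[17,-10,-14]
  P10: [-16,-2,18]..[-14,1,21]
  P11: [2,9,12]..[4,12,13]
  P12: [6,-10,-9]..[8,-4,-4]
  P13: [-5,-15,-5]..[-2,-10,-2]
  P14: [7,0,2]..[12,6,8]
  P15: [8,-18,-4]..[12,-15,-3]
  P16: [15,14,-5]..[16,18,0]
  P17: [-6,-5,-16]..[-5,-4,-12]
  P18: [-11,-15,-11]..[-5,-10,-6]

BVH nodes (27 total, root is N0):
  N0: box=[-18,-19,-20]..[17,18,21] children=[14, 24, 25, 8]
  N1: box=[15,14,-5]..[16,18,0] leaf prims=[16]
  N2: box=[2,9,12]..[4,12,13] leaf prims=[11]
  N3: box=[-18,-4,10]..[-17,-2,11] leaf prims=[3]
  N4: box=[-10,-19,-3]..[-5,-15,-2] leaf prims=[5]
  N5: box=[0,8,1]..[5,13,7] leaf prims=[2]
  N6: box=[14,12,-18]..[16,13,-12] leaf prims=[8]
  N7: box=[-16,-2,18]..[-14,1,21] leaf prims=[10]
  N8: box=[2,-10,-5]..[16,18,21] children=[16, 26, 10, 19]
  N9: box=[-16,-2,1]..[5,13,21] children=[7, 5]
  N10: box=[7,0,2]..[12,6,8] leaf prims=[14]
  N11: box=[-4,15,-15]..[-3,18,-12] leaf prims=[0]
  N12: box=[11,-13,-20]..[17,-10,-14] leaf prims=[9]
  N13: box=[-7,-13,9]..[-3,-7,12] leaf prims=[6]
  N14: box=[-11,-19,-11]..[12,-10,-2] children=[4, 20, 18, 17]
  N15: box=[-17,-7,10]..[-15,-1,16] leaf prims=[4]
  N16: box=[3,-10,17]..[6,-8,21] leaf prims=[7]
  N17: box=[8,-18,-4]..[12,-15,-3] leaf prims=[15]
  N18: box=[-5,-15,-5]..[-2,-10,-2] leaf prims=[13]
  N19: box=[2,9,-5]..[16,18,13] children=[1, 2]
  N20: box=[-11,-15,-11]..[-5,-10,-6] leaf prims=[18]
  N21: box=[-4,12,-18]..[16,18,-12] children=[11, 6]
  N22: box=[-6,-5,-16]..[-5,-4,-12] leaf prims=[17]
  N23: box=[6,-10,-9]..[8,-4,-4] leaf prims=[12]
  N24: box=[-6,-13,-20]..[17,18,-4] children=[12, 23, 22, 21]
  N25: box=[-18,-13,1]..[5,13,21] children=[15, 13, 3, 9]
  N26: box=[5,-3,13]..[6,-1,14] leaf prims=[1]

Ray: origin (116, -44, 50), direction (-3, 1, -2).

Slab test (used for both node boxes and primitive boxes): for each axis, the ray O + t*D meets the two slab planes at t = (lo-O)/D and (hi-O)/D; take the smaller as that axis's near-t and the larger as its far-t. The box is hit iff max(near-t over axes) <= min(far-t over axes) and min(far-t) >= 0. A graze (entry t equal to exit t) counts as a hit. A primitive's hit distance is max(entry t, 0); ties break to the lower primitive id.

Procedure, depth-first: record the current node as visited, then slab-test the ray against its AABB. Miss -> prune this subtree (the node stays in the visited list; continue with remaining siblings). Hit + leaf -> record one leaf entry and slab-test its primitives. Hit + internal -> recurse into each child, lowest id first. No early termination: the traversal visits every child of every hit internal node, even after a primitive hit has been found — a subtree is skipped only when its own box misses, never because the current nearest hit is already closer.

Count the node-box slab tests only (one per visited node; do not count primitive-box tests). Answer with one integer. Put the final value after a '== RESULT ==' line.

Trace the traversal:
N0 x:[33,134/3] y:[25,62] z:[29/2,35] -> hit [33,35], descend [8, 14, 24, 25]
  N8 x:[100/3,38] y:[34,62] z:[29/2,55/2] -> miss, prune
  N14 x:[104/3,127/3] y:[25,34] z:[26,61/2] -> miss, prune
  N24 x:[33,122/3] y:[31,62] z:[27,35] -> hit [33,35], descend [12, 21, 22, 23]
    N12 x:[33,35] y:[31,34] z:[32,35] -> hit [33,34] leaf, test {P9@t=33}
    N21 x:[100/3,40] y:[56,62] z:[31,34] -> miss, prune
    N22 x:[121/3,122/3] y:[39,40] z:[31,33] -> miss, prune
    N23 x:[36,110/3] y:[34,40] z:[27,59/2] -> miss, prune
  N25 x:[37,134/3] y:[31,57] z:[29/2,49/2] -> miss, prune

order=[0, 8, 14, 24, 12, 21, 22, 23, 25]  |boxes|=9  |leaves|=1  hit=P9

== RESULT ==
9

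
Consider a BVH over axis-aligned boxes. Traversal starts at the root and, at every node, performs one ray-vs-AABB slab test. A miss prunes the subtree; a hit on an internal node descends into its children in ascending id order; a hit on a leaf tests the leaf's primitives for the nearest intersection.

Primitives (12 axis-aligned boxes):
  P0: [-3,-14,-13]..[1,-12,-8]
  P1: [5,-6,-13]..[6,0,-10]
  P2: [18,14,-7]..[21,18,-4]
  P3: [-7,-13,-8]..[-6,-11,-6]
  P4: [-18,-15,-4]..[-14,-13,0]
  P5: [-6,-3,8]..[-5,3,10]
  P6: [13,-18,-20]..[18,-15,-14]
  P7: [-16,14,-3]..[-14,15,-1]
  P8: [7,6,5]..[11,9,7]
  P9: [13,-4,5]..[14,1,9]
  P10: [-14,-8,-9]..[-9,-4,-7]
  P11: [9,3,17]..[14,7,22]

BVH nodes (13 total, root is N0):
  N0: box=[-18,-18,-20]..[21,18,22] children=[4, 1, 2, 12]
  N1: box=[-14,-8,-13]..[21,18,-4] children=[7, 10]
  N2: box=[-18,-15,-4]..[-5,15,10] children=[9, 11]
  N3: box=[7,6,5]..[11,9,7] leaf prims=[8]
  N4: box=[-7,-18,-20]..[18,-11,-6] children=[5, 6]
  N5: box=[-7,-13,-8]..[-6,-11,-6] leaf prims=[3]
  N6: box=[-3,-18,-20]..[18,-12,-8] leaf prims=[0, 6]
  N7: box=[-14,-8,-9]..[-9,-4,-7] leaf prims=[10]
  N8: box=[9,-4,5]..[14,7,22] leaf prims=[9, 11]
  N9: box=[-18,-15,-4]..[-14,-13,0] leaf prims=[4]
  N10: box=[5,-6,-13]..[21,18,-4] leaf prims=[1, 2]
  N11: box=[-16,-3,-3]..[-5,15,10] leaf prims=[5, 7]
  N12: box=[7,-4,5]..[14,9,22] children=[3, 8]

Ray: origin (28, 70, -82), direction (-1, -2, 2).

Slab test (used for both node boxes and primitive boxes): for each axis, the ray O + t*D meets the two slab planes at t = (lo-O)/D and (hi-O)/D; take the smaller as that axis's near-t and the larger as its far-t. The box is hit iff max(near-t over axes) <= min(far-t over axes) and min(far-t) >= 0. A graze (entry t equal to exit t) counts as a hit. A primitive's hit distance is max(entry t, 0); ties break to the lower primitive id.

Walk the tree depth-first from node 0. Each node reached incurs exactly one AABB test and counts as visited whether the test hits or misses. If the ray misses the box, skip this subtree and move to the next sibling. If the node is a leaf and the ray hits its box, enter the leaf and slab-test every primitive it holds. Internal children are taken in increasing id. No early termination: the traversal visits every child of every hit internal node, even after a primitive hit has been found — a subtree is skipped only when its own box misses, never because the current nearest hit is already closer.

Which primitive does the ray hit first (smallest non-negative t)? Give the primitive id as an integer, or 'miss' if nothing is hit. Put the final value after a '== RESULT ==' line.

Traverse from the root:
N0 x:[7,46] y:[26,44] z:[31,52] -> hit [31,44], descend [1, 2, 4, 12]
  N1 x:[7,42] y:[26,39] z:[69/2,39] -> hit [69/2,39], descend [7, 10]
    N7 x:[37,42] y:[37,39] z:[73/2,75/2] -> hit [37,75/2] leaf, test {P10@t=37}
    N10 x:[7,23] y:[26,38] z:[69/2,39] -> miss, prune
  N2 x:[33,46] y:[55/2,85/2] z:[39,46] -> hit [39,85/2], descend [9, 11]
    N9 x:[42,46] y:[83/2,85/2] z:[39,41] -> miss, prune
    N11 x:[33,44] y:[55/2,73/2] z:[79/2,46] -> miss, prune
  N4 x:[10,35] y:[81/2,44] z:[31,38] -> miss, prune
  N12 x:[14,21] y:[61/2,37] z:[87/2,52] -> miss, prune

order=[0, 1, 7, 10, 2, 9, 11, 4, 12]  |boxes|=9  |leaves|=1  hit=P10

== RESULT ==
10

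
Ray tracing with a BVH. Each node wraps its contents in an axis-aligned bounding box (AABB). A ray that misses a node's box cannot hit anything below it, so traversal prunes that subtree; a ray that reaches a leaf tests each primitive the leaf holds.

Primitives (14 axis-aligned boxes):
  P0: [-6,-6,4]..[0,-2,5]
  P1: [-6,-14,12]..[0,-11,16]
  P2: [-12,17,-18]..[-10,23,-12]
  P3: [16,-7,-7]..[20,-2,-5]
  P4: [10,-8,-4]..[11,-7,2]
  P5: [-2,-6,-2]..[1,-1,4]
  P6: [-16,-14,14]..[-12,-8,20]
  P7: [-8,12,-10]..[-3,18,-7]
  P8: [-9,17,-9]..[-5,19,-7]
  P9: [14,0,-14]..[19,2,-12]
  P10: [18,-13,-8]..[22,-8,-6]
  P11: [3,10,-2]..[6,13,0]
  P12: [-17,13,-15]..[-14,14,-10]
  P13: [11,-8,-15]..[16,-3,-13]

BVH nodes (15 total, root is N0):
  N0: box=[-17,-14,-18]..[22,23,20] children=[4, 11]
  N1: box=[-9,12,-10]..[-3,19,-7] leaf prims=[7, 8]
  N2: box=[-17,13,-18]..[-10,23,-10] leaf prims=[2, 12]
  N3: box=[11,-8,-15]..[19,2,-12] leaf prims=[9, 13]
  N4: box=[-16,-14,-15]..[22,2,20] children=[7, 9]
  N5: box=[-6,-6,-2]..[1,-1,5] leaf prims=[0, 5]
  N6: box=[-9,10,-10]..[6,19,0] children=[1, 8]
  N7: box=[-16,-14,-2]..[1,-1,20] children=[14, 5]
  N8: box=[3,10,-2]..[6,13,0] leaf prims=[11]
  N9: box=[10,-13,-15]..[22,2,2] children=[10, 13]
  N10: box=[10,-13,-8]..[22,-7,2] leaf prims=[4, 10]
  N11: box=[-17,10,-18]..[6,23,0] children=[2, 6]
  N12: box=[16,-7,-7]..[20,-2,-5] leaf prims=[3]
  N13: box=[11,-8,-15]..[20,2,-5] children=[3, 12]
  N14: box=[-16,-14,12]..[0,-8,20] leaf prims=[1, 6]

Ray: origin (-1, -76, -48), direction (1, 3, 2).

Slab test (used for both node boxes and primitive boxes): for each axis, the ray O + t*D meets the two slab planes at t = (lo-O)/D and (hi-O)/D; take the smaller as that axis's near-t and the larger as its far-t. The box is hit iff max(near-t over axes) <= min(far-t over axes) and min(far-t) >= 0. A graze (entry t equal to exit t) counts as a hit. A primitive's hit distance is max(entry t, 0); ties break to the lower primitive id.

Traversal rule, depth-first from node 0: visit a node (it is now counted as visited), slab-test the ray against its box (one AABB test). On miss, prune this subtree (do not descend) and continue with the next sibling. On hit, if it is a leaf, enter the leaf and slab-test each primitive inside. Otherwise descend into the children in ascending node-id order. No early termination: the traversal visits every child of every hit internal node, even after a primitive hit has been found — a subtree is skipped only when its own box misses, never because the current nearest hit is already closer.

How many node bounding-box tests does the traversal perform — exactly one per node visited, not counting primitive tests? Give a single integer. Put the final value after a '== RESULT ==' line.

Walk:
N0 x:[-16,23] y:[62/3,33] z:[15,34] -> hit [62/3,23], descend [4, 11]
  N4 x:[-15,23] y:[62/3,26] z:[33/2,34] -> hit [62/3,23], descend [7, 9]
    N7 x:[-15,2] y:[62/3,25] z:[23,34] -> miss, prune
    N9 x:[11,23] y:[21,26] z:[33/2,25] -> hit [21,23], descend [10, 13]
      N10 x:[11,23] y:[21,23] z:[20,25] -> hit [21,23] leaf, test {P4(miss), P10@t=21}
      N13 x:[12,21] y:[68/3,26] z:[33/2,43/2] -> miss, prune
  N11 x:[-16,7] y:[86/3,33] z:[15,24] -> miss, prune

Visited [0, 4, 7, 9, 10, 13, 11]. Tests: 7 box, 1 leaf. Nearest: P10.

== RESULT ==
7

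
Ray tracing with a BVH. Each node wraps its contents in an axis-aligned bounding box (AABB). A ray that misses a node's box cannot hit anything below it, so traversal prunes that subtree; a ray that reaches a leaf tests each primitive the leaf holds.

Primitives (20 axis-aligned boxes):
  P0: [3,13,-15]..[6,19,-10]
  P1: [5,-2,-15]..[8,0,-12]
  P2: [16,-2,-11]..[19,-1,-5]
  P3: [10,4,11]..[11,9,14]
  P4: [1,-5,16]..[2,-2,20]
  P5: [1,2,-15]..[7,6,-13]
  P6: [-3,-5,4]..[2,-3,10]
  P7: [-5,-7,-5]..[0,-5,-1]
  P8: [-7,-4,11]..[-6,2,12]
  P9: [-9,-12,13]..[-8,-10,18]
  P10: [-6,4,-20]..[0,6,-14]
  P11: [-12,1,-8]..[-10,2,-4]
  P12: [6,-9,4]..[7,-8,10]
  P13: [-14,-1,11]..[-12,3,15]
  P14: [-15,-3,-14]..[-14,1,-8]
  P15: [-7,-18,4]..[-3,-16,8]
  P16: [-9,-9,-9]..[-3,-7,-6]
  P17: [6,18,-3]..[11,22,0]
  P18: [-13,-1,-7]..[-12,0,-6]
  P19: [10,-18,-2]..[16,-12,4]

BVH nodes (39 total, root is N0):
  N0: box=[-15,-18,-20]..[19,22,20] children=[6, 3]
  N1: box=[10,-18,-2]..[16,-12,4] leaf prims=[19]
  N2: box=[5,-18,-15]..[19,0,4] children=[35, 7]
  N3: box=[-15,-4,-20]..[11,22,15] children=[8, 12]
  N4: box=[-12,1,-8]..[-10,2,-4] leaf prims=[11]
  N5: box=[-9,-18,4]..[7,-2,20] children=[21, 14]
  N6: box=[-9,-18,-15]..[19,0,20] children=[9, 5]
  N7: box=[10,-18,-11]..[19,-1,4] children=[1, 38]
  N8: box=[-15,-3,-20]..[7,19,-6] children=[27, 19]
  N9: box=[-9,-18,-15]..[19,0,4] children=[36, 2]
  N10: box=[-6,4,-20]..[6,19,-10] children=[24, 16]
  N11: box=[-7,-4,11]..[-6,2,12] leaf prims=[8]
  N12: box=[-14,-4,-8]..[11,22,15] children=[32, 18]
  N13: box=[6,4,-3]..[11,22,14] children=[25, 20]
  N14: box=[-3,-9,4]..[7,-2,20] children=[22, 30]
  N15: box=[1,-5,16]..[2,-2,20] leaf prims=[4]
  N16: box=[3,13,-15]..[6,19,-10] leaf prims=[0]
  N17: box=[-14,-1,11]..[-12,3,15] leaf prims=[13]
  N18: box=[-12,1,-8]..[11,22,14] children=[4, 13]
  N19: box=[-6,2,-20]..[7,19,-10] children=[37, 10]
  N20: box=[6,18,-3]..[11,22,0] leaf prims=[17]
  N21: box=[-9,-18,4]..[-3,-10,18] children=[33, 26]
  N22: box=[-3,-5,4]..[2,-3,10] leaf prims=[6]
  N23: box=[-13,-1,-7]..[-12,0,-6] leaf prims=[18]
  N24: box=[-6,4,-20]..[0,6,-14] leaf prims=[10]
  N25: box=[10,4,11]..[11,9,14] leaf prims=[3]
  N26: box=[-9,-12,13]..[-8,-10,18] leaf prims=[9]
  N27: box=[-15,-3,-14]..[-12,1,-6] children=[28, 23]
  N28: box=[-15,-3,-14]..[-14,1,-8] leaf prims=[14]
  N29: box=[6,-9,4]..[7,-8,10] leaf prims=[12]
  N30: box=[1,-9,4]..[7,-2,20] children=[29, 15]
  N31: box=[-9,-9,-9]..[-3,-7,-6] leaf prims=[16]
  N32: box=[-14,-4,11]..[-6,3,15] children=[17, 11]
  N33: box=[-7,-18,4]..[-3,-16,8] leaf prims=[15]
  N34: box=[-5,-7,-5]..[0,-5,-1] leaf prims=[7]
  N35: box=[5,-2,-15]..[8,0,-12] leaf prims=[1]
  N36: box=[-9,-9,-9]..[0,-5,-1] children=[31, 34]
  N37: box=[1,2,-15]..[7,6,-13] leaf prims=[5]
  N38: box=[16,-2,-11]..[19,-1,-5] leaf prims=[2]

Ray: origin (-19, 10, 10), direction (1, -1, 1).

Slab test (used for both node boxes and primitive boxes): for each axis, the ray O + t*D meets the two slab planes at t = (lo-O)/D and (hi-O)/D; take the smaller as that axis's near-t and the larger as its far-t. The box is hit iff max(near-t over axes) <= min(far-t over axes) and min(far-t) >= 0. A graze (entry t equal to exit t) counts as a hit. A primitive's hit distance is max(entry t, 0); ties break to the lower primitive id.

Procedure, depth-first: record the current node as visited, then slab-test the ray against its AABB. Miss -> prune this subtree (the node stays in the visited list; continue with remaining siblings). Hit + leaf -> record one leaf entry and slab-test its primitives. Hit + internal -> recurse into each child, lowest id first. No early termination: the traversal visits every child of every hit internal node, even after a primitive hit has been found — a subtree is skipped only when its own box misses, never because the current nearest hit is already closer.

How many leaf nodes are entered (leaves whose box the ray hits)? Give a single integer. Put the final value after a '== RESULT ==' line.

Walk:
N0 x:[4,38] y:[-12,28] z:[-30,10] -> hit [4,10], descend [3, 6]
  N3 x:[4,30] y:[-12,14] z:[-30,5] -> hit [4,5], descend [8, 12]
    N8 x:[4,26] y:[-9,13] z:[-30,-16] -> miss, prune
    N12 x:[5,30] y:[-12,14] z:[-18,5] -> hit [5,5], descend [18, 32]
      N18 x:[7,30] y:[-12,9] z:[-18,4] -> miss, prune
      N32 x:[5,13] y:[7,14] z:[1,5] -> miss, prune
  N6 x:[10,38] y:[10,28] z:[-25,10] -> hit [10,10], descend [5, 9]
    N5 x:[10,26] y:[12,28] z:[-6,10] -> miss, prune
    N9 x:[10,38] y:[10,28] z:[-25,-6] -> miss, prune

order=[0, 3, 8, 12, 18, 32, 6, 5, 9]  |boxes|=9  |leaves|=0  hit=miss

== RESULT ==
0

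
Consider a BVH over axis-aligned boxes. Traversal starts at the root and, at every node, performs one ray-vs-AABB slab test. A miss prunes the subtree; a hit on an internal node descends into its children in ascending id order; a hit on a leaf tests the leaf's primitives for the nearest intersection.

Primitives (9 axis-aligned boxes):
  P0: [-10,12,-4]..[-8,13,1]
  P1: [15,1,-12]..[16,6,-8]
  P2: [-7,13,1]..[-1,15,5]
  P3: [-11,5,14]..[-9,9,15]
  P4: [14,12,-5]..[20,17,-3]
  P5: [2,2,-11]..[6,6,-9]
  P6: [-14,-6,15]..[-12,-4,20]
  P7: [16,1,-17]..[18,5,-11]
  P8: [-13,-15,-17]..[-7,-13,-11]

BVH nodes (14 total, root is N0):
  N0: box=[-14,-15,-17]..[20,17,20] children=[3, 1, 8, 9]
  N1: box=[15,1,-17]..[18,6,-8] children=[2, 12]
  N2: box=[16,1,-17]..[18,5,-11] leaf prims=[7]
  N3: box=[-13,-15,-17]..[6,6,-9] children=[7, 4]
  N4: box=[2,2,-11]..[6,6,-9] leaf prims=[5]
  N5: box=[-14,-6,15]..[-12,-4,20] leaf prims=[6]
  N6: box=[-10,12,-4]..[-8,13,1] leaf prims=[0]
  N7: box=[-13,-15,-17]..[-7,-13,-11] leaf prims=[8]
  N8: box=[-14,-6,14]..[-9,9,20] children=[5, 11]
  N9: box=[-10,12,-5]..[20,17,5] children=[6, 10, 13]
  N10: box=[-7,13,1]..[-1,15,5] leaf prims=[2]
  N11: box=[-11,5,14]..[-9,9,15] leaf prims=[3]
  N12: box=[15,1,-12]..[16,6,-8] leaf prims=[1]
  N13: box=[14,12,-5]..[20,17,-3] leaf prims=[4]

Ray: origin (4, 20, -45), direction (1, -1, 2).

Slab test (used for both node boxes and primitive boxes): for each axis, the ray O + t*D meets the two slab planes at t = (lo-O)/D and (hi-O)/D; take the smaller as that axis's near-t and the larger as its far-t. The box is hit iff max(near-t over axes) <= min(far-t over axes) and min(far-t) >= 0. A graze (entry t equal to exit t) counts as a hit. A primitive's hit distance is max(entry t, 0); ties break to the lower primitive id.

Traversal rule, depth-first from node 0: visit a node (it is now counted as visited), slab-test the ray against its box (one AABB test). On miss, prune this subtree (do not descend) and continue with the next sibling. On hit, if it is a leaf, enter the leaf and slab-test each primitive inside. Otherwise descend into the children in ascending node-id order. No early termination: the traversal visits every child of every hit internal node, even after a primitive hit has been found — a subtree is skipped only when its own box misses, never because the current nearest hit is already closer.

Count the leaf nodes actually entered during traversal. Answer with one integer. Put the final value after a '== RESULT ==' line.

Trace the traversal:
N0 x:[-18,16] y:[3,35] z:[14,65/2] -> hit [14,16], descend [1, 3, 8, 9]
  N1 x:[11,14] y:[14,19] z:[14,37/2] -> hit [14,14], descend [2, 12]
    N2 x:[12,14] y:[15,19] z:[14,17] -> miss, prune
    N12 x:[11,12] y:[14,19] z:[33/2,37/2] -> miss, prune
  N3 x:[-17,2] y:[14,35] z:[14,18] -> miss, prune
  N8 x:[-18,-13] y:[11,26] z:[59/2,65/2] -> miss, prune
  N9 x:[-14,16] y:[3,8] z:[20,25] -> miss, prune

7 AABB tests over nodes [0, 1, 2, 12, 3, 8, 9]; 0 leaves entered; closest miss.

== RESULT ==
0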